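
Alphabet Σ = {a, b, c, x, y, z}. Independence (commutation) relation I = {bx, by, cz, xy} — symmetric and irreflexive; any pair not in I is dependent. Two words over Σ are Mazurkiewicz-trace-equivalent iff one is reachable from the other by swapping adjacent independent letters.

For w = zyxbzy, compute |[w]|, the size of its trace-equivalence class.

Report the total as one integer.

piece 0:z — minimal
piece 1:y rests on {0:z}
piece 2:x rests on {0:z}
piece 3:b rests on {0:z}
piece 4:z rests on {1:y, 2:x, 3:b}
piece 5:y rests on {4:z}
minimal pieces: {0:z}
ways to finish when only these pieces remain (= sum over removing one remaining piece with nothing left below it):
  1 left: {5}→1
  2 left: {4,5}→1
  3 left: {1,4,5}→1  {2,4,5}→1  {3,4,5}→1
  4 left: {1,2,4,5}→2  {1,3,4,5}→2  {2,3,4,5}→2
  placing 0:z first → 6 extensions

6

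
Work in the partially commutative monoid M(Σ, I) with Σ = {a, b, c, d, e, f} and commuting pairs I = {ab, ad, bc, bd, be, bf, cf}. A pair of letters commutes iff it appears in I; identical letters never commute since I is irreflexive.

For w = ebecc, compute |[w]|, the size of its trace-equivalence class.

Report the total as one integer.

5

drop 0:e onto floor
drop 1:b onto floor
drop 2:e onto {0:e}
drop 3:c onto {2:e}
drop 4:c onto {3:c}
ground layer = {0:e, 1:b}
drop-orders for the pieces not yet dropped (sum over which currently-grounded one goes next):
  1 to go: {1} 1  {4} 1
  2 to go: {1,4} 2  {3,4} 1
  3 to go: {1,3,4} 3  {2,3,4} 1
  if 0:e drops first: 4 orders
  if 1:b drops first: 1 orders
heap linearizations: 5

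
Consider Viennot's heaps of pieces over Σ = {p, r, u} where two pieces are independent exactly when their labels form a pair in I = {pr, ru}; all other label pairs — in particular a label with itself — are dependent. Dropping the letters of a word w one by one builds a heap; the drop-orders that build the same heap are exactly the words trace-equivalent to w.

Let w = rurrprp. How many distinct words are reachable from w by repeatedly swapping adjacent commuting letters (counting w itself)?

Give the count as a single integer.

piece 0:r — minimal
piece 1:u — minimal
piece 2:r rests on {0:r}
piece 3:r rests on {2:r}
piece 4:p rests on {1:u}
piece 5:r rests on {3:r}
piece 6:p rests on {4:p}
minimal pieces: {0:r, 1:u}
ways to finish when only these pieces remain (= sum over removing one remaining piece with nothing left below it):
  1 left: {5}→1  {6}→1
  2 left: {3,5}→1  {4,6}→1  {5,6}→2
  3 left: {1,4,6}→1  {2,3,5}→1  {3,5,6}→3  {4,5,6}→3
  4 left: {0,2,3,5}→1  {1,4,5,6}→4  {2,3,5,6}→4  {3,4,5,6}→6
  5 left: {0,2,3,5,6}→5  {1,3,4,5,6}→10  {2,3,4,5,6}→10
  placing 0:r first → 20 extensions
  placing 1:u first → 15 extensions
total linear extensions = 35

35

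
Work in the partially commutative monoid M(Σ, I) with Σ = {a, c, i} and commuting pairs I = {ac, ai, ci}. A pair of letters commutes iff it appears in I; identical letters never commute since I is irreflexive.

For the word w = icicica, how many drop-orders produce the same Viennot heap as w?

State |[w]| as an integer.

drop 0:i onto floor
drop 1:c onto floor
drop 2:i onto {0:i}
drop 3:c onto {1:c}
drop 4:i onto {2:i}
drop 5:c onto {3:c}
drop 6:a onto floor
ground layer = {0:i, 1:c, 6:a}
drop-orders for the pieces not yet dropped (sum over which currently-grounded one goes next):
  1 to go: {4} 1  {5} 1  {6} 1
  2 to go: {2,4} 1  {3,5} 1  {4,5} 2  {4,6} 2  {5,6} 2
  3 to go: {0,2,4} 1  {1,3,5} 1  {2,4,5} 3  {2,4,6} 3  {3,4,5} 3  {3,5,6} 3  {4,5,6} 6
  4 to go: {0,2,4,5} 4  {0,2,4,6} 4  {1,3,4,5} 4  {1,3,5,6} 4  {2,3,4,5} 6  {2,4,5,6} 12  {3,4,5,6} 12
  5 to go: {0,2,3,4,5} 10  {0,2,4,5,6} 20  {1,2,3,4,5} 10  {1,3,4,5,6} 20  {2,3,4,5,6} 30
  if 0:i drops first: 60 orders
  if 1:c drops first: 60 orders
  if 6:a drops first: 20 orders
heap linearizations: 140

140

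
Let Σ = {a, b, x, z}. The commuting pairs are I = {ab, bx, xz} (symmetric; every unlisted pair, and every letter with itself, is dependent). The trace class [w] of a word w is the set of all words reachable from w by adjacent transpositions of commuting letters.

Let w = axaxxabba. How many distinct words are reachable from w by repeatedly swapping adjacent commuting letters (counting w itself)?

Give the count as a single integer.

#0=a has no predecessor
#1=x depends on [0:a]
#2=a depends on [1:x]
#3=x depends on [2:a]
#4=x depends on [3:x]
#5=a depends on [4:x]
#6=b has no predecessor
#7=b depends on [6:b]
#8=a depends on [5:a]
sources: [0:a, 6:b]
N(rest) = Σ N(rest − s) over sources s of rest; N(one piece) = 1:
  size 1 → [7]=1  [8]=1
  size 2 → [5,8]=1  [6,7]=1  [7,8]=2
  size 3 → [4,5,8]=1  [5,7,8]=3  [6,7,8]=3
  size 4 → [3,4,5,8]=1  [4,5,7,8]=4  [5,6,7,8]=6
  size 5 → [2,3,4,5,8]=1  [3,4,5,7,8]=5  [4,5,6,7,8]=10
  size 6 → [1,2,3,4,5,8]=1  [2,3,4,5,7,8]=6  [3,4,5,6,7,8]=15
  size 7 → [0,1,2,3,4,5,8]=1  [1,2,3,4,5,7,8]=7  [2,3,4,5,6,7,8]=21
  first=0(a) contributes 28
  first=6(b) contributes 8
|[w]| = 36

36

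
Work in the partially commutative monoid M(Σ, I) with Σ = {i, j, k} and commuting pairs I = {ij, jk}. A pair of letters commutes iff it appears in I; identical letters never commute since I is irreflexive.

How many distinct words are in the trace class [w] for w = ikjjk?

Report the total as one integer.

10

#0=i has no predecessor
#1=k depends on [0:i]
#2=j has no predecessor
#3=j depends on [2:j]
#4=k depends on [1:k]
sources: [0:i, 2:j]
N(rest) = Σ N(rest − s) over sources s of rest; N(one piece) = 1:
  size 1 → [3]=1  [4]=1
  size 2 → [1,4]=1  [2,3]=1  [3,4]=2
  size 3 → [0,1,4]=1  [1,3,4]=3  [2,3,4]=3
  first=0(i) contributes 6
  first=2(j) contributes 4
|[w]| = 10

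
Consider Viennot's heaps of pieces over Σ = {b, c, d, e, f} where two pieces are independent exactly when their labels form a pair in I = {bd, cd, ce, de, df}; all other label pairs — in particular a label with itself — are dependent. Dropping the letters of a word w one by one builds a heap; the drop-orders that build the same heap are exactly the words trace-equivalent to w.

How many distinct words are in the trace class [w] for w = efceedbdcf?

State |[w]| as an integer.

135

#0=e has no predecessor
#1=f depends on [0:e]
#2=c depends on [1:f]
#3=e depends on [1:f]
#4=e depends on [3:e]
#5=d has no predecessor
#6=b depends on [2:c, 4:e]
#7=d depends on [5:d]
#8=c depends on [6:b]
#9=f depends on [8:c]
sources: [0:e, 5:d]
N(rest) = Σ N(rest − s) over sources s of rest; N(one piece) = 1:
  size 1 → [7]=1  [9]=1
  size 2 → [5,7]=1  [7,9]=2  [8,9]=1
  size 3 → [5,7,9]=3  [6,8,9]=1  [7,8,9]=3
  size 4 → [2,6,8,9]=1  [4,6,8,9]=1  [5,7,8,9]=6  [6,7,8,9]=4
  size 5 → [2,4,6,8,9]=2  [2,6,7,8,9]=5  [3,4,6,8,9]=1  [4,6,7,8,9]=5  [5,6,7,8,9]=10
  size 6 → [2,3,4,6,8,9]=3  [2,4,6,7,8,9]=12  [2,5,6,7,8,9]=15  [3,4,6,7,8,9]=6  [4,5,6,7,8,9]=15
  size 7 → [1,2,3,4,6,8,9]=3  [2,3,4,6,7,8,9]=21  [2,4,5,6,7,8,9]=42  [3,4,5,6,7,8,9]=21
  size 8 → [0,1,2,3,4,6,8,9]=3  [1,2,3,4,6,7,8,9]=24  [2,3,4,5,6,7,8,9]=84
  first=0(e) contributes 108
  first=5(d) contributes 27
|[w]| = 135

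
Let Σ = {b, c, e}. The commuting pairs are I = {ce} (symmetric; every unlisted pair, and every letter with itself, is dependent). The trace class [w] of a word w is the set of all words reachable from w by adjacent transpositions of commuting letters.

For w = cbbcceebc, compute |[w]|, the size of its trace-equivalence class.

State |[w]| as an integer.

6

#0=c has no predecessor
#1=b depends on [0:c]
#2=b depends on [1:b]
#3=c depends on [2:b]
#4=c depends on [3:c]
#5=e depends on [2:b]
#6=e depends on [5:e]
#7=b depends on [4:c, 6:e]
#8=c depends on [7:b]
sources: [0:c]
N(rest) = Σ N(rest − s) over sources s of rest; N(one piece) = 1:
  size 1 → [8]=1
  size 2 → [7,8]=1
  size 3 → [4,7,8]=1  [6,7,8]=1
  size 4 → [3,4,7,8]=1  [4,6,7,8]=2  [5,6,7,8]=1
  size 5 → [3,4,6,7,8]=3  [4,5,6,7,8]=3
  size 6 → [3,4,5,6,7,8]=6
  size 7 → [2,3,4,5,6,7,8]=6
  first=0(c) contributes 6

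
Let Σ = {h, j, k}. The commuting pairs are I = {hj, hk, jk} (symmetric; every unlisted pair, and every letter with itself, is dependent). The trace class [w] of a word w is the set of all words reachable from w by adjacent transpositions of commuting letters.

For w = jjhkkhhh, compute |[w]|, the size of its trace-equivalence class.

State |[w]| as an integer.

piece 0:j — minimal
piece 1:j rests on {0:j}
piece 2:h — minimal
piece 3:k — minimal
piece 4:k rests on {3:k}
piece 5:h rests on {2:h}
piece 6:h rests on {5:h}
piece 7:h rests on {6:h}
minimal pieces: {0:j, 2:h, 3:k}
ways to finish when only these pieces remain (= sum over removing one remaining piece with nothing left below it):
  1 left: {1}→1  {4}→1  {7}→1
  2 left: {0,1}→1  {1,4}→2  {1,7}→2  {3,4}→1  {4,7}→2  {6,7}→1
  3 left: {0,1,4}→3  {0,1,7}→3  {1,3,4}→3  {1,4,7}→6  {1,6,7}→3  {3,4,7}→3  {4,6,7}→3  {5,6,7}→1
  4 left: {0,1,3,4}→6  {0,1,4,7}→12  {0,1,6,7}→6  {1,3,4,7}→12  {1,4,6,7}→12  {1,5,6,7}→4  {2,5,6,7}→1  {3,4,6,7}→6  {4,5,6,7}→4
  5 left: {0,1,3,4,7}→30  {0,1,4,6,7}→30  {0,1,5,6,7}→10  {1,2,5,6,7}→5  {1,3,4,6,7}→30  {1,4,5,6,7}→20  {2,4,5,6,7}→5  {3,4,5,6,7}→10
  6 left: {0,1,2,5,6,7}→15  {0,1,3,4,6,7}→90  {0,1,4,5,6,7}→60  {1,2,4,5,6,7}→30  {1,3,4,5,6,7}→60  {2,3,4,5,6,7}→15
  placing 0:j first → 105 extensions
  placing 2:h first → 210 extensions
  placing 3:k first → 105 extensions
total linear extensions = 420

420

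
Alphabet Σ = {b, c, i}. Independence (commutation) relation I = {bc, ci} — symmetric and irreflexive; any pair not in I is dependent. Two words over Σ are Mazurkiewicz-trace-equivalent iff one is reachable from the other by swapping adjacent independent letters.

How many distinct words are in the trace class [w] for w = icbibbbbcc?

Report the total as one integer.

120

piece 0:i — minimal
piece 1:c — minimal
piece 2:b rests on {0:i}
piece 3:i rests on {2:b}
piece 4:b rests on {3:i}
piece 5:b rests on {4:b}
piece 6:b rests on {5:b}
piece 7:b rests on {6:b}
piece 8:c rests on {1:c}
piece 9:c rests on {8:c}
minimal pieces: {0:i, 1:c}
ways to finish when only these pieces remain (= sum over removing one remaining piece with nothing left below it):
  1 left: {7}→1  {9}→1
  2 left: {6,7}→1  {7,9}→2  {8,9}→1
  3 left: {1,8,9}→1  {5,6,7}→1  {6,7,9}→3  {7,8,9}→3
  4 left: {1,7,8,9}→4  {4,5,6,7}→1  {5,6,7,9}→4  {6,7,8,9}→6
  5 left: {1,6,7,8,9}→10  {3,4,5,6,7}→1  {4,5,6,7,9}→5  {5,6,7,8,9}→10
  6 left: {1,5,6,7,8,9}→20  {2,3,4,5,6,7}→1  {3,4,5,6,7,9}→6  {4,5,6,7,8,9}→15
  7 left: {0,2,3,4,5,6,7}→1  {1,4,5,6,7,8,9}→35  {2,3,4,5,6,7,9}→7  {3,4,5,6,7,8,9}→21
  8 left: {0,2,3,4,5,6,7,9}→8  {1,3,4,5,6,7,8,9}→56  {2,3,4,5,6,7,8,9}→28
  placing 0:i first → 84 extensions
  placing 1:c first → 36 extensions
total linear extensions = 120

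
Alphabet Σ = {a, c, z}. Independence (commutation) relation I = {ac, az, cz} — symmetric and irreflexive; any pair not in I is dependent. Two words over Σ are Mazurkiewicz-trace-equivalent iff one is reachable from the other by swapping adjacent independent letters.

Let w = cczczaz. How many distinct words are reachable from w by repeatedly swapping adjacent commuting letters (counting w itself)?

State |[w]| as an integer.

140

drop 0:c onto floor
drop 1:c onto {0:c}
drop 2:z onto floor
drop 3:c onto {1:c}
drop 4:z onto {2:z}
drop 5:a onto floor
drop 6:z onto {4:z}
ground layer = {0:c, 2:z, 5:a}
drop-orders for the pieces not yet dropped (sum over which currently-grounded one goes next):
  1 to go: {3} 1  {5} 1  {6} 1
  2 to go: {1,3} 1  {3,5} 2  {3,6} 2  {4,6} 1  {5,6} 2
  3 to go: {0,1,3} 1  {1,3,5} 3  {1,3,6} 3  {2,4,6} 1  {3,4,6} 3  {3,5,6} 6  {4,5,6} 3
  4 to go: {0,1,3,5} 4  {0,1,3,6} 4  {1,3,4,6} 6  {1,3,5,6} 12  {2,3,4,6} 4  {2,4,5,6} 4  {3,4,5,6} 12
  5 to go: {0,1,3,4,6} 10  {0,1,3,5,6} 20  {1,2,3,4,6} 10  {1,3,4,5,6} 30  {2,3,4,5,6} 20
  if 0:c drops first: 60 orders
  if 2:z drops first: 60 orders
  if 5:a drops first: 20 orders
heap linearizations: 140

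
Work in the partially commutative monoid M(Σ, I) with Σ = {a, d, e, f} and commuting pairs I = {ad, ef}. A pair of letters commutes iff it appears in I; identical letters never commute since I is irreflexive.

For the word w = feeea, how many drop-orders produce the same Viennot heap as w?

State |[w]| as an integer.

0(f) covers ∅
1(e) covers ∅
2(e) covers 1:e
3(e) covers 2:e
4(a) covers 0:f, 3:e
floor of heap: 0:f, 1:e
completions by unplaced set U, small U first (add the entries for U minus each lowest piece of U):
  |U|=1: {4}:1
  |U|=2: {0,4}:1  {3,4}:1
  |U|=3: {0,3,4}:2  {2,3,4}:1
  start at 0(f): 1
  start at 1(e): 3
sum over floor = 4

4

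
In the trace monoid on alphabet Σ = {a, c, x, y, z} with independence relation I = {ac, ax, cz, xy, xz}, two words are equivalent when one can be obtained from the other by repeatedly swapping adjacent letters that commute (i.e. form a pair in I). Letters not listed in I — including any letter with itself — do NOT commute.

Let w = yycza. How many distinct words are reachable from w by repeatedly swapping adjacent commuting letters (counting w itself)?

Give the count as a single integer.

#0=y has no predecessor
#1=y depends on [0:y]
#2=c depends on [1:y]
#3=z depends on [1:y]
#4=a depends on [3:z]
sources: [0:y]
N(rest) = Σ N(rest − s) over sources s of rest; N(one piece) = 1:
  size 1 → [2]=1  [4]=1
  size 2 → [2,4]=2  [3,4]=1
  size 3 → [2,3,4]=3
  first=0(y) contributes 3

3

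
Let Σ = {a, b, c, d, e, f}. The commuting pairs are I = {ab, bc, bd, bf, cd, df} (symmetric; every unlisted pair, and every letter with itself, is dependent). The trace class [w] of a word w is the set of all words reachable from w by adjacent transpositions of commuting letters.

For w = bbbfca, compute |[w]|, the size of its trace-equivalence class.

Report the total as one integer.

20

drop 0:b onto floor
drop 1:b onto {0:b}
drop 2:b onto {1:b}
drop 3:f onto floor
drop 4:c onto {3:f}
drop 5:a onto {4:c}
ground layer = {0:b, 3:f}
drop-orders for the pieces not yet dropped (sum over which currently-grounded one goes next):
  1 to go: {2} 1  {5} 1
  2 to go: {1,2} 1  {2,5} 2  {4,5} 1
  3 to go: {0,1,2} 1  {1,2,5} 3  {2,4,5} 3  {3,4,5} 1
  4 to go: {0,1,2,5} 4  {1,2,4,5} 6  {2,3,4,5} 4
  if 0:b drops first: 10 orders
  if 3:f drops first: 10 orders
heap linearizations: 20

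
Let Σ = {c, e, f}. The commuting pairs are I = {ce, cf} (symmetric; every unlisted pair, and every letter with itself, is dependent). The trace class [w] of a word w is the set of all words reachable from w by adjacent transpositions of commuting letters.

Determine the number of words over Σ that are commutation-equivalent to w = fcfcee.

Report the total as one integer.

drop 0:f onto floor
drop 1:c onto floor
drop 2:f onto {0:f}
drop 3:c onto {1:c}
drop 4:e onto {2:f}
drop 5:e onto {4:e}
ground layer = {0:f, 1:c}
drop-orders for the pieces not yet dropped (sum over which currently-grounded one goes next):
  1 to go: {3} 1  {5} 1
  2 to go: {1,3} 1  {3,5} 2  {4,5} 1
  3 to go: {1,3,5} 3  {2,4,5} 1  {3,4,5} 3
  4 to go: {0,2,4,5} 1  {1,3,4,5} 6  {2,3,4,5} 4
  if 0:f drops first: 10 orders
  if 1:c drops first: 5 orders
heap linearizations: 15

15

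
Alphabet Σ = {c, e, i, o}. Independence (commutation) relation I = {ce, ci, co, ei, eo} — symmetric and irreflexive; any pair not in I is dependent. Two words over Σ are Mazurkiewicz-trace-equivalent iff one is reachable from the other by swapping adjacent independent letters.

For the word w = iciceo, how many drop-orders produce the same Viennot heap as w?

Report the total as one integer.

drop 0:i onto floor
drop 1:c onto floor
drop 2:i onto {0:i}
drop 3:c onto {1:c}
drop 4:e onto floor
drop 5:o onto {2:i}
ground layer = {0:i, 1:c, 4:e}
drop-orders for the pieces not yet dropped (sum over which currently-grounded one goes next):
  1 to go: {3} 1  {4} 1  {5} 1
  2 to go: {1,3} 1  {2,5} 1  {3,4} 2  {3,5} 2  {4,5} 2
  3 to go: {0,2,5} 1  {1,3,4} 3  {1,3,5} 3  {2,3,5} 3  {2,4,5} 3  {3,4,5} 6
  4 to go: {0,2,3,5} 4  {0,2,4,5} 4  {1,2,3,5} 6  {1,3,4,5} 12  {2,3,4,5} 12
  if 0:i drops first: 30 orders
  if 1:c drops first: 20 orders
  if 4:e drops first: 10 orders
heap linearizations: 60

60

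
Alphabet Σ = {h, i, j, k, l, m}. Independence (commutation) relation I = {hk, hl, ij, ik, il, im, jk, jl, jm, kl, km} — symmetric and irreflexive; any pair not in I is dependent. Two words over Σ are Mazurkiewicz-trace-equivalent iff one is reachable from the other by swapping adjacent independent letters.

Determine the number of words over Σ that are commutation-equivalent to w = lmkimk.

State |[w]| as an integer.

60

piece 0:l — minimal
piece 1:m rests on {0:l}
piece 2:k — minimal
piece 3:i — minimal
piece 4:m rests on {1:m}
piece 5:k rests on {2:k}
minimal pieces: {0:l, 2:k, 3:i}
ways to finish when only these pieces remain (= sum over removing one remaining piece with nothing left below it):
  1 left: {3}→1  {4}→1  {5}→1
  2 left: {1,4}→1  {2,5}→1  {3,4}→2  {3,5}→2  {4,5}→2
  3 left: {0,1,4}→1  {1,3,4}→3  {1,4,5}→3  {2,3,5}→3  {2,4,5}→3  {3,4,5}→6
  4 left: {0,1,3,4}→4  {0,1,4,5}→4  {1,2,4,5}→6  {1,3,4,5}→12  {2,3,4,5}→12
  placing 0:l first → 30 extensions
  placing 2:k first → 20 extensions
  placing 3:i first → 10 extensions
total linear extensions = 60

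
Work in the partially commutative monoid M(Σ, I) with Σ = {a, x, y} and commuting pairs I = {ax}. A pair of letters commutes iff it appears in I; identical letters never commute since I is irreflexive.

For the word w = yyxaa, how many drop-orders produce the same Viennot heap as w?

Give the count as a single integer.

3

0(y) covers ∅
1(y) covers 0:y
2(x) covers 1:y
3(a) covers 1:y
4(a) covers 3:a
floor of heap: 0:y
completions by unplaced set U, small U first (add the entries for U minus each lowest piece of U):
  |U|=1: {2}:1  {4}:1
  |U|=2: {2,4}:2  {3,4}:1
  |U|=3: {2,3,4}:3
  start at 0(y): 3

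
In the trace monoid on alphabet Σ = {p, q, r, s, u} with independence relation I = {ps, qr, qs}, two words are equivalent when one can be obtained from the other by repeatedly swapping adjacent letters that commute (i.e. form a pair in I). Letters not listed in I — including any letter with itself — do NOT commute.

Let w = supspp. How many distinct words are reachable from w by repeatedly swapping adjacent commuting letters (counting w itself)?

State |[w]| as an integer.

4

drop 0:s onto floor
drop 1:u onto {0:s}
drop 2:p onto {1:u}
drop 3:s onto {1:u}
drop 4:p onto {2:p}
drop 5:p onto {4:p}
ground layer = {0:s}
drop-orders for the pieces not yet dropped (sum over which currently-grounded one goes next):
  1 to go: {3} 1  {5} 1
  2 to go: {3,5} 2  {4,5} 1
  3 to go: {2,4,5} 1  {3,4,5} 3
  4 to go: {2,3,4,5} 4
  if 0:s drops first: 4 orders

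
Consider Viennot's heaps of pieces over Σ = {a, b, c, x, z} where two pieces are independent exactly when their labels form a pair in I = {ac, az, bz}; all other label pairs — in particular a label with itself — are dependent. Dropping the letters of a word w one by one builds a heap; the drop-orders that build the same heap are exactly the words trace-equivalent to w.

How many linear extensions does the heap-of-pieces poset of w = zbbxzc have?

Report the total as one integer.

drop 0:z onto floor
drop 1:b onto floor
drop 2:b onto {1:b}
drop 3:x onto {0:z, 2:b}
drop 4:z onto {3:x}
drop 5:c onto {4:z}
ground layer = {0:z, 1:b}
drop-orders for the pieces not yet dropped (sum over which currently-grounded one goes next):
  1 to go: {5} 1
  2 to go: {4,5} 1
  3 to go: {3,4,5} 1
  4 to go: {0,3,4,5} 1  {2,3,4,5} 1
  if 0:z drops first: 1 orders
  if 1:b drops first: 2 orders
heap linearizations: 3

3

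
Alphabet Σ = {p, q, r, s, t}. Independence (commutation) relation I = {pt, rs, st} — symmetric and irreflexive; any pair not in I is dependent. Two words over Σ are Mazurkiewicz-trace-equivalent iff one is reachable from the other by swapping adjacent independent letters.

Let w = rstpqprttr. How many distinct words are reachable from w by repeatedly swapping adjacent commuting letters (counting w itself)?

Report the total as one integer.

5

drop 0:r onto floor
drop 1:s onto floor
drop 2:t onto {0:r}
drop 3:p onto {0:r, 1:s}
drop 4:q onto {2:t, 3:p}
drop 5:p onto {4:q}
drop 6:r onto {5:p}
drop 7:t onto {6:r}
drop 8:t onto {7:t}
drop 9:r onto {8:t}
ground layer = {0:r, 1:s}
drop-orders for the pieces not yet dropped (sum over which currently-grounded one goes next):
  1 to go: {9} 1
  2 to go: {8,9} 1
  3 to go: {7,8,9} 1
  4 to go: {6,7,8,9} 1
  5 to go: {5,6,7,8,9} 1
  6 to go: {4,5,6,7,8,9} 1
  7 to go: {2,4,5,6,7,8,9} 1  {3,4,5,6,7,8,9} 1
  8 to go: {1,3,4,5,6,7,8,9} 1  {2,3,4,5,6,7,8,9} 2
  if 0:r drops first: 3 orders
  if 1:s drops first: 2 orders
heap linearizations: 5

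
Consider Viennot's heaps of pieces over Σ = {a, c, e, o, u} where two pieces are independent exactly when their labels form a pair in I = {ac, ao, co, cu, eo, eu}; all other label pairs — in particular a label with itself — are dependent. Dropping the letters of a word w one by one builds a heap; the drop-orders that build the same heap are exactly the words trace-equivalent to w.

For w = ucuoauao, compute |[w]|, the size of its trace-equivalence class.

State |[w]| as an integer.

32

0(u) covers ∅
1(c) covers ∅
2(u) covers 0:u
3(o) covers 2:u
4(a) covers 2:u
5(u) covers 3:o, 4:a
6(a) covers 5:u
7(o) covers 5:u
floor of heap: 0:u, 1:c
completions by unplaced set U, small U first (add the entries for U minus each lowest piece of U):
  |U|=1: {1}:1  {6}:1  {7}:1
  |U|=2: {1,6}:2  {1,7}:2  {6,7}:2
  |U|=3: {1,6,7}:6  {5,6,7}:2
  |U|=4: {1,5,6,7}:8  {3,5,6,7}:2  {4,5,6,7}:2
  |U|=5: {1,3,5,6,7}:10  {1,4,5,6,7}:10  {3,4,5,6,7}:4
  |U|=6: {1,3,4,5,6,7}:24  {2,3,4,5,6,7}:4
  start at 0(u): 28
  start at 1(c): 4
sum over floor = 32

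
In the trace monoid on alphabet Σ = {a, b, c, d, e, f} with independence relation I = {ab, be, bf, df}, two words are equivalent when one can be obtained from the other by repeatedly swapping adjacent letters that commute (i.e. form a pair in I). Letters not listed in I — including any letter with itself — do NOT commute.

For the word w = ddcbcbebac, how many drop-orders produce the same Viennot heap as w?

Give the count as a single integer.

6

#0=d has no predecessor
#1=d depends on [0:d]
#2=c depends on [1:d]
#3=b depends on [2:c]
#4=c depends on [3:b]
#5=b depends on [4:c]
#6=e depends on [4:c]
#7=b depends on [5:b]
#8=a depends on [6:e]
#9=c depends on [7:b, 8:a]
sources: [0:d]
N(rest) = Σ N(rest − s) over sources s of rest; N(one piece) = 1:
  size 1 → [9]=1
  size 2 → [7,9]=1  [8,9]=1
  size 3 → [5,7,9]=1  [6,8,9]=1  [7,8,9]=2
  size 4 → [5,7,8,9]=3  [6,7,8,9]=3
  size 5 → [5,6,7,8,9]=6
  size 6 → [4,5,6,7,8,9]=6
  size 7 → [3,4,5,6,7,8,9]=6
  size 8 → [2,3,4,5,6,7,8,9]=6
  first=0(d) contributes 6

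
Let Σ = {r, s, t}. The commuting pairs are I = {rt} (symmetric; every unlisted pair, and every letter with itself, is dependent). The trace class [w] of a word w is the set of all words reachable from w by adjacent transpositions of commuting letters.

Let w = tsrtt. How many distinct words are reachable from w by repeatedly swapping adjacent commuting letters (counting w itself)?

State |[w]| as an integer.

0(t) covers ∅
1(s) covers 0:t
2(r) covers 1:s
3(t) covers 1:s
4(t) covers 3:t
floor of heap: 0:t
completions by unplaced set U, small U first (add the entries for U minus each lowest piece of U):
  |U|=1: {2}:1  {4}:1
  |U|=2: {2,4}:2  {3,4}:1
  |U|=3: {2,3,4}:3
  start at 0(t): 3

3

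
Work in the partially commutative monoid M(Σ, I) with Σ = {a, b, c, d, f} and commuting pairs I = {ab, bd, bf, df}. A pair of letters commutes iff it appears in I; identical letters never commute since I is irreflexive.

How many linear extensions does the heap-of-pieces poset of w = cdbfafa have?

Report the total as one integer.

0(c) covers ∅
1(d) covers 0:c
2(b) covers 0:c
3(f) covers 0:c
4(a) covers 1:d, 3:f
5(f) covers 4:a
6(a) covers 5:f
floor of heap: 0:c
completions by unplaced set U, small U first (add the entries for U minus each lowest piece of U):
  |U|=1: {2}:1  {6}:1
  |U|=2: {2,6}:2  {5,6}:1
  |U|=3: {2,5,6}:3  {4,5,6}:1
  |U|=4: {1,4,5,6}:1  {2,4,5,6}:4  {3,4,5,6}:1
  |U|=5: {1,2,4,5,6}:5  {1,3,4,5,6}:2  {2,3,4,5,6}:5
  start at 0(c): 12

12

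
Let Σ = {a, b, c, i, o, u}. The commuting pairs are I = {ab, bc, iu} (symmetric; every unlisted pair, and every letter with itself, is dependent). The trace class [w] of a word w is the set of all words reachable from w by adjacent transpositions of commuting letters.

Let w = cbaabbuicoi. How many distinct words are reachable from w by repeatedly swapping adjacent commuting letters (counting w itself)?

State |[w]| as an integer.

0(c) covers ∅
1(b) covers ∅
2(a) covers 0:c
3(a) covers 2:a
4(b) covers 1:b
5(b) covers 4:b
6(u) covers 3:a, 5:b
7(i) covers 3:a, 5:b
8(c) covers 6:u, 7:i
9(o) covers 8:c
10(i) covers 9:o
floor of heap: 0:c, 1:b
completions by unplaced set U, small U first (add the entries for U minus each lowest piece of U):
  |U|=1: {10}:1
  |U|=2: {9,10}:1
  |U|=3: {8,9,10}:1
  |U|=4: {6,8,9,10}:1  {7,8,9,10}:1
  |U|=5: {6,7,8,9,10}:2
  |U|=6: {3,6,7,8,9,10}:2  {5,6,7,8,9,10}:2
  |U|=7: {2,3,6,7,8,9,10}:2  {3,5,6,7,8,9,10}:4  {4,5,6,7,8,9,10}:2
  |U|=8: {0,2,3,6,7,8,9,10}:2  {1,4,5,6,7,8,9,10}:2  {2,3,5,6,7,8,9,10}:6  {3,4,5,6,7,8,9,10}:6
  |U|=9: {0,2,3,5,6,7,8,9,10}:8  {1,3,4,5,6,7,8,9,10}:8  {2,3,4,5,6,7,8,9,10}:12
  start at 0(c): 20
  start at 1(b): 20
sum over floor = 40

40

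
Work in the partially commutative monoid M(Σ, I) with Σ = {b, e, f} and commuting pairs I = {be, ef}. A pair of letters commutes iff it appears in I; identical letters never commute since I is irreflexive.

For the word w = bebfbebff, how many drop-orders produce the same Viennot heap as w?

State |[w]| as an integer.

36

#0=b has no predecessor
#1=e has no predecessor
#2=b depends on [0:b]
#3=f depends on [2:b]
#4=b depends on [3:f]
#5=e depends on [1:e]
#6=b depends on [4:b]
#7=f depends on [6:b]
#8=f depends on [7:f]
sources: [0:b, 1:e]
N(rest) = Σ N(rest − s) over sources s of rest; N(one piece) = 1:
  size 1 → [5]=1  [8]=1
  size 2 → [1,5]=1  [5,8]=2  [7,8]=1
  size 3 → [1,5,8]=3  [5,7,8]=3  [6,7,8]=1
  size 4 → [1,5,7,8]=6  [4,6,7,8]=1  [5,6,7,8]=4
  size 5 → [1,5,6,7,8]=10  [3,4,6,7,8]=1  [4,5,6,7,8]=5
  size 6 → [1,4,5,6,7,8]=15  [2,3,4,6,7,8]=1  [3,4,5,6,7,8]=6
  size 7 → [0,2,3,4,6,7,8]=1  [1,3,4,5,6,7,8]=21  [2,3,4,5,6,7,8]=7
  first=0(b) contributes 28
  first=1(e) contributes 8
|[w]| = 36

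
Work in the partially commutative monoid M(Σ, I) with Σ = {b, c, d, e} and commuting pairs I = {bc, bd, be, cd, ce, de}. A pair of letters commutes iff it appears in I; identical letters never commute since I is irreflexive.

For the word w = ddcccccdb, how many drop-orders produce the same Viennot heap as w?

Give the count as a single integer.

drop 0:d onto floor
drop 1:d onto {0:d}
drop 2:c onto floor
drop 3:c onto {2:c}
drop 4:c onto {3:c}
drop 5:c onto {4:c}
drop 6:c onto {5:c}
drop 7:d onto {1:d}
drop 8:b onto floor
ground layer = {0:d, 2:c, 8:b}
drop-orders for the pieces not yet dropped (sum over which currently-grounded one goes next):
  1 to go: {6} 1  {7} 1  {8} 1
  2 to go: {1,7} 1  {5,6} 1  {6,7} 2  {6,8} 2  {7,8} 2
  3 to go: {0,1,7} 1  {1,6,7} 3  {1,7,8} 3  {4,5,6} 1  {5,6,7} 3  {5,6,8} 3  {6,7,8} 6
  4 to go: {0,1,6,7} 4  {0,1,7,8} 4  {1,5,6,7} 6  {1,6,7,8} 12  {3,4,5,6} 1  {4,5,6,7} 4  {4,5,6,8} 4  {5,6,7,8} 12
  5 to go: {0,1,5,6,7} 10  {0,1,6,7,8} 20  {1,4,5,6,7} 10  {1,5,6,7,8} 30  {2,3,4,5,6} 1  {3,4,5,6,7} 5  {3,4,5,6,8} 5  {4,5,6,7,8} 20
  6 to go: {0,1,4,5,6,7} 20  {0,1,5,6,7,8} 60  {1,3,4,5,6,7} 15  {1,4,5,6,7,8} 60  {2,3,4,5,6,7} 6  {2,3,4,5,6,8} 6  {3,4,5,6,7,8} 30
  7 to go: {0,1,3,4,5,6,7} 35  {0,1,4,5,6,7,8} 140  {1,2,3,4,5,6,7} 21  {1,3,4,5,6,7,8} 105  {2,3,4,5,6,7,8} 42
  if 0:d drops first: 168 orders
  if 2:c drops first: 280 orders
  if 8:b drops first: 56 orders
heap linearizations: 504

504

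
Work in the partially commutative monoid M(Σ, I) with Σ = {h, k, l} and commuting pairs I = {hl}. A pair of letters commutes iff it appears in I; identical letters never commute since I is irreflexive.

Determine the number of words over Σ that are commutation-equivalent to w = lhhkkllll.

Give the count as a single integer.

0(l) covers ∅
1(h) covers ∅
2(h) covers 1:h
3(k) covers 0:l, 2:h
4(k) covers 3:k
5(l) covers 4:k
6(l) covers 5:l
7(l) covers 6:l
8(l) covers 7:l
floor of heap: 0:l, 1:h
completions by unplaced set U, small U first (add the entries for U minus each lowest piece of U):
  |U|=1: {8}:1
  |U|=2: {7,8}:1
  |U|=3: {6,7,8}:1
  |U|=4: {5,6,7,8}:1
  |U|=5: {4,5,6,7,8}:1
  |U|=6: {3,4,5,6,7,8}:1
  |U|=7: {0,3,4,5,6,7,8}:1  {2,3,4,5,6,7,8}:1
  start at 0(l): 1
  start at 1(h): 2
sum over floor = 3

3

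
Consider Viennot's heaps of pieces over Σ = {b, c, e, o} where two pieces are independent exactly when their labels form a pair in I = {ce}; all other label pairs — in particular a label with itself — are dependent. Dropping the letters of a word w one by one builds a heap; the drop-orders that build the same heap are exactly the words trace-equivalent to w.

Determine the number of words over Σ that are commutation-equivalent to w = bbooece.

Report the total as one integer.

piece 0:b — minimal
piece 1:b rests on {0:b}
piece 2:o rests on {1:b}
piece 3:o rests on {2:o}
piece 4:e rests on {3:o}
piece 5:c rests on {3:o}
piece 6:e rests on {4:e}
minimal pieces: {0:b}
ways to finish when only these pieces remain (= sum over removing one remaining piece with nothing left below it):
  1 left: {5}→1  {6}→1
  2 left: {4,6}→1  {5,6}→2
  3 left: {4,5,6}→3
  4 left: {3,4,5,6}→3
  5 left: {2,3,4,5,6}→3
  placing 0:b first → 3 extensions

3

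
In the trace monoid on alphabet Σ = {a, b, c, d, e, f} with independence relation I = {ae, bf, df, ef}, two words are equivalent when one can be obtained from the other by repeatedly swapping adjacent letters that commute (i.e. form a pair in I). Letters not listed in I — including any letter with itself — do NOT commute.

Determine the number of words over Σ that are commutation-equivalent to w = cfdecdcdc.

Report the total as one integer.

3

drop 0:c onto floor
drop 1:f onto {0:c}
drop 2:d onto {0:c}
drop 3:e onto {2:d}
drop 4:c onto {1:f, 3:e}
drop 5:d onto {4:c}
drop 6:c onto {5:d}
drop 7:d onto {6:c}
drop 8:c onto {7:d}
ground layer = {0:c}
drop-orders for the pieces not yet dropped (sum over which currently-grounded one goes next):
  1 to go: {8} 1
  2 to go: {7,8} 1
  3 to go: {6,7,8} 1
  4 to go: {5,6,7,8} 1
  5 to go: {4,5,6,7,8} 1
  6 to go: {1,4,5,6,7,8} 1  {3,4,5,6,7,8} 1
  7 to go: {1,3,4,5,6,7,8} 2  {2,3,4,5,6,7,8} 1
  if 0:c drops first: 3 orders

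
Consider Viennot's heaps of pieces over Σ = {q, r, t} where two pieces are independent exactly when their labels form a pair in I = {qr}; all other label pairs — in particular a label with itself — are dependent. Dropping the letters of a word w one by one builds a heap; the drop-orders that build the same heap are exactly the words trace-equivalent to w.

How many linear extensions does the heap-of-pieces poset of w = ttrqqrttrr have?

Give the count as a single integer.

#0=t has no predecessor
#1=t depends on [0:t]
#2=r depends on [1:t]
#3=q depends on [1:t]
#4=q depends on [3:q]
#5=r depends on [2:r]
#6=t depends on [4:q, 5:r]
#7=t depends on [6:t]
#8=r depends on [7:t]
#9=r depends on [8:r]
sources: [0:t]
N(rest) = Σ N(rest − s) over sources s of rest; N(one piece) = 1:
  size 1 → [9]=1
  size 2 → [8,9]=1
  size 3 → [7,8,9]=1
  size 4 → [6,7,8,9]=1
  size 5 → [4,6,7,8,9]=1  [5,6,7,8,9]=1
  size 6 → [2,5,6,7,8,9]=1  [3,4,6,7,8,9]=1  [4,5,6,7,8,9]=2
  size 7 → [2,4,5,6,7,8,9]=3  [3,4,5,6,7,8,9]=3
  size 8 → [2,3,4,5,6,7,8,9]=6
  first=0(t) contributes 6

6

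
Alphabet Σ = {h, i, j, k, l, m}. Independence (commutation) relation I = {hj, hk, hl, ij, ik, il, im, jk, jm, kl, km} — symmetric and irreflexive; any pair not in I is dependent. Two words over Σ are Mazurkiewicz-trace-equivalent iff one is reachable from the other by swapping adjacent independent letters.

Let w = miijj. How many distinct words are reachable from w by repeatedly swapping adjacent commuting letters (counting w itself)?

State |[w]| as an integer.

0(m) covers ∅
1(i) covers ∅
2(i) covers 1:i
3(j) covers ∅
4(j) covers 3:j
floor of heap: 0:m, 1:i, 3:j
completions by unplaced set U, small U first (add the entries for U minus each lowest piece of U):
  |U|=1: {0}:1  {2}:1  {4}:1
  |U|=2: {0,2}:2  {0,4}:2  {1,2}:1  {2,4}:2  {3,4}:1
  |U|=3: {0,1,2}:3  {0,2,4}:6  {0,3,4}:3  {1,2,4}:3  {2,3,4}:3
  start at 0(m): 6
  start at 1(i): 12
  start at 3(j): 12
sum over floor = 30

30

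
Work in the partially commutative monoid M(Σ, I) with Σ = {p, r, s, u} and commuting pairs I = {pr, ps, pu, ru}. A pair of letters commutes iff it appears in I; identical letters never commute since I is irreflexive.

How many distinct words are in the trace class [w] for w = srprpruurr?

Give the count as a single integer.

#0=s has no predecessor
#1=r depends on [0:s]
#2=p has no predecessor
#3=r depends on [1:r]
#4=p depends on [2:p]
#5=r depends on [3:r]
#6=u depends on [0:s]
#7=u depends on [6:u]
#8=r depends on [5:r]
#9=r depends on [8:r]
sources: [0:s, 2:p]
N(rest) = Σ N(rest − s) over sources s of rest; N(one piece) = 1:
  size 1 → [4]=1  [7]=1  [9]=1
  size 2 → [2,4]=1  [4,7]=2  [4,9]=2  [6,7]=1  [7,9]=2  [8,9]=1
  size 3 → [2,4,7]=3  [2,4,9]=3  [4,6,7]=3  [4,7,9]=6  [4,8,9]=3  [5,8,9]=1  [6,7,9]=3  [7,8,9]=3
  size 4 → [2,4,6,7]=6  [2,4,7,9]=12  [2,4,8,9]=6  [3,5,8,9]=1  [4,5,8,9]=4  [4,6,7,9]=12  [4,7,8,9]=12  [5,7,8,9]=4  [6,7,8,9]=6
  size 5 → [1,3,5,8,9]=1  [2,4,5,8,9]=10  [2,4,6,7,9]=30  [2,4,7,8,9]=30  [3,4,5,8,9]=5  [3,5,7,8,9]=5  [4,5,7,8,9]=20  [4,6,7,8,9]=30  [5,6,7,8,9]=10
  size 6 → [1,3,4,5,8,9]=6  [1,3,5,7,8,9]=6  [2,3,4,5,8,9]=15  [2,4,5,7,8,9]=60  [2,4,6,7,8,9]=90  [3,4,5,7,8,9]=30  [3,5,6,7,8,9]=15  [4,5,6,7,8,9]=60
  size 7 → [1,2,3,4,5,8,9]=21  [1,3,4,5,7,8,9]=42  [1,3,5,6,7,8,9]=21  [2,3,4,5,7,8,9]=105  [2,4,5,6,7,8,9]=210  [3,4,5,6,7,8,9]=105
  size 8 → [0,1,3,5,6,7,8,9]=21  [1,2,3,4,5,7,8,9]=168  [1,3,4,5,6,7,8,9]=168  [2,3,4,5,6,7,8,9]=420
  first=0(s) contributes 756
  first=2(p) contributes 189
|[w]| = 945

945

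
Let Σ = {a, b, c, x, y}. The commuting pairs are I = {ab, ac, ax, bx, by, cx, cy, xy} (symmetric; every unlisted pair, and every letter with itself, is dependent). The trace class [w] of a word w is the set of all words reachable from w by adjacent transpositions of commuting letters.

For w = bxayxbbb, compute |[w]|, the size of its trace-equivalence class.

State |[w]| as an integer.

420

0(b) covers ∅
1(x) covers ∅
2(a) covers ∅
3(y) covers 2:a
4(x) covers 1:x
5(b) covers 0:b
6(b) covers 5:b
7(b) covers 6:b
floor of heap: 0:b, 1:x, 2:a
completions by unplaced set U, small U first (add the entries for U minus each lowest piece of U):
  |U|=1: {3}:1  {4}:1  {7}:1
  |U|=2: {1,4}:1  {2,3}:1  {3,4}:2  {3,7}:2  {4,7}:2  {6,7}:1
  |U|=3: {1,3,4}:3  {1,4,7}:3  {2,3,4}:3  {2,3,7}:3  {3,4,7}:6  {3,6,7}:3  {4,6,7}:3  {5,6,7}:1
  |U|=4: {0,5,6,7}:1  {1,2,3,4}:6  {1,3,4,7}:12  {1,4,6,7}:6  {2,3,4,7}:12  {2,3,6,7}:6  {3,4,6,7}:12  {3,5,6,7}:4  {4,5,6,7}:4
  |U|=5: {0,3,5,6,7}:5  {0,4,5,6,7}:5  {1,2,3,4,7}:30  {1,3,4,6,7}:30  {1,4,5,6,7}:10  {2,3,4,6,7}:30  {2,3,5,6,7}:10  {3,4,5,6,7}:20
  |U|=6: {0,1,4,5,6,7}:15  {0,2,3,5,6,7}:15  {0,3,4,5,6,7}:30  {1,2,3,4,6,7}:90  {1,3,4,5,6,7}:60  {2,3,4,5,6,7}:60
  start at 0(b): 210
  start at 1(x): 105
  start at 2(a): 105
sum over floor = 420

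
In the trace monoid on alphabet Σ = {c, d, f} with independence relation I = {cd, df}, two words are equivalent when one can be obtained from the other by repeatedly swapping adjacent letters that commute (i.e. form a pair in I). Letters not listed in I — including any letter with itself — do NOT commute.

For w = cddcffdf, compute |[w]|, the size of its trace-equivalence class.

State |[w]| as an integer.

0(c) covers ∅
1(d) covers ∅
2(d) covers 1:d
3(c) covers 0:c
4(f) covers 3:c
5(f) covers 4:f
6(d) covers 2:d
7(f) covers 5:f
floor of heap: 0:c, 1:d
completions by unplaced set U, small U first (add the entries for U minus each lowest piece of U):
  |U|=1: {6}:1  {7}:1
  |U|=2: {2,6}:1  {5,7}:1  {6,7}:2
  |U|=3: {1,2,6}:1  {2,6,7}:3  {4,5,7}:1  {5,6,7}:3
  |U|=4: {1,2,6,7}:4  {2,5,6,7}:6  {3,4,5,7}:1  {4,5,6,7}:4
  |U|=5: {0,3,4,5,7}:1  {1,2,5,6,7}:10  {2,4,5,6,7}:10  {3,4,5,6,7}:5
  |U|=6: {0,3,4,5,6,7}:6  {1,2,4,5,6,7}:20  {2,3,4,5,6,7}:15
  start at 0(c): 35
  start at 1(d): 21
sum over floor = 56

56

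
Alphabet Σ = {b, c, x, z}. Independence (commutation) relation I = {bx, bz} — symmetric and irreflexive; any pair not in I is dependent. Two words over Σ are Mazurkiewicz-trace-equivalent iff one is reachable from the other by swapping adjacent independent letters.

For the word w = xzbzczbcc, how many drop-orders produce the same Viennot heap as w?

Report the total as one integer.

drop 0:x onto floor
drop 1:z onto {0:x}
drop 2:b onto floor
drop 3:z onto {1:z}
drop 4:c onto {2:b, 3:z}
drop 5:z onto {4:c}
drop 6:b onto {4:c}
drop 7:c onto {5:z, 6:b}
drop 8:c onto {7:c}
ground layer = {0:x, 2:b}
drop-orders for the pieces not yet dropped (sum over which currently-grounded one goes next):
  1 to go: {8} 1
  2 to go: {7,8} 1
  3 to go: {5,7,8} 1  {6,7,8} 1
  4 to go: {5,6,7,8} 2
  5 to go: {4,5,6,7,8} 2
  6 to go: {2,4,5,6,7,8} 2  {3,4,5,6,7,8} 2
  7 to go: {1,3,4,5,6,7,8} 2  {2,3,4,5,6,7,8} 4
  if 0:x drops first: 6 orders
  if 2:b drops first: 2 orders
heap linearizations: 8

8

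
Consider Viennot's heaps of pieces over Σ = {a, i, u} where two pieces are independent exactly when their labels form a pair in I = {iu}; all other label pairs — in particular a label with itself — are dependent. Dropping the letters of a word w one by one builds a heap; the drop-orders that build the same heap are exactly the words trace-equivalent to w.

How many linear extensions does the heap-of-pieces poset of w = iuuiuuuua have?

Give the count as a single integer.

28

#0=i has no predecessor
#1=u has no predecessor
#2=u depends on [1:u]
#3=i depends on [0:i]
#4=u depends on [2:u]
#5=u depends on [4:u]
#6=u depends on [5:u]
#7=u depends on [6:u]
#8=a depends on [3:i, 7:u]
sources: [0:i, 1:u]
N(rest) = Σ N(rest − s) over sources s of rest; N(one piece) = 1:
  size 1 → [8]=1
  size 2 → [3,8]=1  [7,8]=1
  size 3 → [0,3,8]=1  [3,7,8]=2  [6,7,8]=1
  size 4 → [0,3,7,8]=3  [3,6,7,8]=3  [5,6,7,8]=1
  size 5 → [0,3,6,7,8]=6  [3,5,6,7,8]=4  [4,5,6,7,8]=1
  size 6 → [0,3,5,6,7,8]=10  [2,4,5,6,7,8]=1  [3,4,5,6,7,8]=5
  size 7 → [0,3,4,5,6,7,8]=15  [1,2,4,5,6,7,8]=1  [2,3,4,5,6,7,8]=6
  first=0(i) contributes 7
  first=1(u) contributes 21
|[w]| = 28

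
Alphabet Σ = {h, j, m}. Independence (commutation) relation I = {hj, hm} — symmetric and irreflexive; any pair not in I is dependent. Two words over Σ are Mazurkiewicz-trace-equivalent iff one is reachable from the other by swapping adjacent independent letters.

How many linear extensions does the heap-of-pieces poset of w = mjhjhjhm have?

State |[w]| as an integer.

56

drop 0:m onto floor
drop 1:j onto {0:m}
drop 2:h onto floor
drop 3:j onto {1:j}
drop 4:h onto {2:h}
drop 5:j onto {3:j}
drop 6:h onto {4:h}
drop 7:m onto {5:j}
ground layer = {0:m, 2:h}
drop-orders for the pieces not yet dropped (sum over which currently-grounded one goes next):
  1 to go: {6} 1  {7} 1
  2 to go: {4,6} 1  {5,7} 1  {6,7} 2
  3 to go: {2,4,6} 1  {3,5,7} 1  {4,6,7} 3  {5,6,7} 3
  4 to go: {1,3,5,7} 1  {2,4,6,7} 4  {3,5,6,7} 4  {4,5,6,7} 6
  5 to go: {0,1,3,5,7} 1  {1,3,5,6,7} 5  {2,4,5,6,7} 10  {3,4,5,6,7} 10
  6 to go: {0,1,3,5,6,7} 6  {1,3,4,5,6,7} 15  {2,3,4,5,6,7} 20
  if 0:m drops first: 35 orders
  if 2:h drops first: 21 orders
heap linearizations: 56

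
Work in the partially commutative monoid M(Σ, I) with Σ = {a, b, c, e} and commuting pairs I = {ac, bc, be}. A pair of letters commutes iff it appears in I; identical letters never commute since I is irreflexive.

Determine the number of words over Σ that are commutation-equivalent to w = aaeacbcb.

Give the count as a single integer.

#0=a has no predecessor
#1=a depends on [0:a]
#2=e depends on [1:a]
#3=a depends on [2:e]
#4=c depends on [2:e]
#5=b depends on [3:a]
#6=c depends on [4:c]
#7=b depends on [5:b]
sources: [0:a]
N(rest) = Σ N(rest − s) over sources s of rest; N(one piece) = 1:
  size 1 → [6]=1  [7]=1
  size 2 → [4,6]=1  [5,7]=1  [6,7]=2
  size 3 → [3,5,7]=1  [4,6,7]=3  [5,6,7]=3
  size 4 → [3,5,6,7]=4  [4,5,6,7]=6
  size 5 → [3,4,5,6,7]=10
  size 6 → [2,3,4,5,6,7]=10
  first=0(a) contributes 10

10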